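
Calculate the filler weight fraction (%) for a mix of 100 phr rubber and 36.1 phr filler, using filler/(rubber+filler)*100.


Filler % = filler / (rubber + filler) * 100
= 36.1 / (100 + 36.1) * 100
= 36.1 / 136.1 * 100
= 26.52%

26.52%


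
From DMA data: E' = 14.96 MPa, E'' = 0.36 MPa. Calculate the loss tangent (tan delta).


tan delta = E'' / E'
= 0.36 / 14.96
= 0.0241

tan delta = 0.0241


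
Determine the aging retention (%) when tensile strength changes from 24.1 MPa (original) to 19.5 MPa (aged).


Retention = aged / original * 100
= 19.5 / 24.1 * 100
= 80.9%

80.9%


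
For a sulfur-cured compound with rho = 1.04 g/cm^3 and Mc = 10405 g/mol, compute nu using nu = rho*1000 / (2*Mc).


nu = rho * 1000 / (2 * Mc)
nu = 1.04 * 1000 / (2 * 10405)
nu = 1040.0 / 20810
nu = 0.0500 mol/L

0.0500 mol/L


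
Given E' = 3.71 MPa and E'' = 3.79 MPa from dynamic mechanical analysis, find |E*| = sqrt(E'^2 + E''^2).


|E*| = sqrt(E'^2 + E''^2)
= sqrt(3.71^2 + 3.79^2)
= sqrt(13.7641 + 14.3641)
= 5.304 MPa

5.304 MPa


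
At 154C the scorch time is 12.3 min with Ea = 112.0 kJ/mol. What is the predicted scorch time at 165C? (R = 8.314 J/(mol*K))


Convert temperatures: T1 = 154 + 273.15 = 427.15 K, T2 = 165 + 273.15 = 438.15 K
ts2_new = 12.3 * exp(112000 / 8.314 * (1/438.15 - 1/427.15))
1/T2 - 1/T1 = -5.8775e-05
ts2_new = 5.57 min

5.57 min


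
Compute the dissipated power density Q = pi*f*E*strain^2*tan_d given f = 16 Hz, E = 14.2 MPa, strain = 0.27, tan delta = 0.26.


Q = pi * f * E * strain^2 * tan_d
= pi * 16 * 14.2 * 0.27^2 * 0.26
= pi * 16 * 14.2 * 0.0729 * 0.26
= 13.5288

Q = 13.5288


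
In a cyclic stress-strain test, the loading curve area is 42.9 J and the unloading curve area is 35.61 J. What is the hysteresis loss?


Hysteresis loss = loading - unloading
= 42.9 - 35.61
= 7.29 J

7.29 J


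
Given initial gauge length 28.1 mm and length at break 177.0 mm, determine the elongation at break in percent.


Elongation = (Lf - L0) / L0 * 100
= (177.0 - 28.1) / 28.1 * 100
= 148.9 / 28.1 * 100
= 529.9%

529.9%


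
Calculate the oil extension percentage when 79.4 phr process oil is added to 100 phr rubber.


Oil % = oil / (100 + oil) * 100
= 79.4 / (100 + 79.4) * 100
= 79.4 / 179.4 * 100
= 44.26%

44.26%


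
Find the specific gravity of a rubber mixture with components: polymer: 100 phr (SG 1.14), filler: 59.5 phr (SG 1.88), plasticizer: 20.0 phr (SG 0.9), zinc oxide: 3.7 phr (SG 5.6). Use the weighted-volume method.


Sum of weights = 183.2
Volume contributions:
  polymer: 100/1.14 = 87.7193
  filler: 59.5/1.88 = 31.6489
  plasticizer: 20.0/0.9 = 22.2222
  zinc oxide: 3.7/5.6 = 0.6607
Sum of volumes = 142.2512
SG = 183.2 / 142.2512 = 1.288

SG = 1.288


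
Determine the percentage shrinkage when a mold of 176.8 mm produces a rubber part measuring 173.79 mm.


Shrinkage = (mold - part) / mold * 100
= (176.8 - 173.79) / 176.8 * 100
= 3.01 / 176.8 * 100
= 1.7%

1.7%


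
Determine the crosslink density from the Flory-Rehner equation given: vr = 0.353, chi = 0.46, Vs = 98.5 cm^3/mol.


ln(1 - vr) = ln(1 - 0.353) = -0.4354
Numerator = -((-0.4354) + 0.353 + 0.46 * 0.353^2) = 0.0251
Denominator = 98.5 * (0.353^(1/3) - 0.353/2) = 52.2284
nu = 0.0251 / 52.2284 = 4.8037e-04 mol/cm^3

4.8037e-04 mol/cm^3


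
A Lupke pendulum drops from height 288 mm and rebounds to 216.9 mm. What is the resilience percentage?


Resilience = h_rebound / h_drop * 100
= 216.9 / 288 * 100
= 75.3%

75.3%


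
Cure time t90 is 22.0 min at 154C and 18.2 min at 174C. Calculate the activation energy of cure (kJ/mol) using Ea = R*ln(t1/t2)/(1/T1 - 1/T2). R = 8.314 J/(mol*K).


T1 = 427.15 K, T2 = 447.15 K
1/T1 - 1/T2 = 1.0471e-04
ln(t1/t2) = ln(22.0/18.2) = 0.1896
Ea = 8.314 * 0.1896 / 1.0471e-04 = 15055.6594 J/mol
Ea = 15.06 kJ/mol

15.06 kJ/mol


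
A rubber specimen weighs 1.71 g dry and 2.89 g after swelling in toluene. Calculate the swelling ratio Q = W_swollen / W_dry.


Q = W_swollen / W_dry
Q = 2.89 / 1.71
Q = 1.69

Q = 1.69


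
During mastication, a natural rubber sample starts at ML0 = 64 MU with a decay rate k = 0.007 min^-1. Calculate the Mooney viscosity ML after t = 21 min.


ML = ML0 * exp(-k * t)
ML = 64 * exp(-0.007 * 21)
ML = 64 * 0.8633
ML = 55.25 MU

55.25 MU


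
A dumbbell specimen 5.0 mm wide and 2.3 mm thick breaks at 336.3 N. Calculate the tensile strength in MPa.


Area = width * thickness = 5.0 * 2.3 = 11.5 mm^2
TS = force / area = 336.3 / 11.5 = 29.24 MPa

29.24 MPa


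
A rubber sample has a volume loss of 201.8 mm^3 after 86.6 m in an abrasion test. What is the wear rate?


Rate = volume_loss / distance
= 201.8 / 86.6
= 2.33 mm^3/m

2.33 mm^3/m


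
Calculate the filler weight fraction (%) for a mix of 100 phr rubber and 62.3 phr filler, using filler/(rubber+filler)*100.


Filler % = filler / (rubber + filler) * 100
= 62.3 / (100 + 62.3) * 100
= 62.3 / 162.3 * 100
= 38.39%

38.39%


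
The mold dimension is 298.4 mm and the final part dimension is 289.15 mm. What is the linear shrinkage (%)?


Shrinkage = (mold - part) / mold * 100
= (298.4 - 289.15) / 298.4 * 100
= 9.25 / 298.4 * 100
= 3.1%

3.1%


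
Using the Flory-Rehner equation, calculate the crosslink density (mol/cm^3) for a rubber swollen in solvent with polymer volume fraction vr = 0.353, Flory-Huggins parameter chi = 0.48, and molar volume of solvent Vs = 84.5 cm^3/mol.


ln(1 - vr) = ln(1 - 0.353) = -0.4354
Numerator = -((-0.4354) + 0.353 + 0.48 * 0.353^2) = 0.0226
Denominator = 84.5 * (0.353^(1/3) - 0.353/2) = 44.8051
nu = 0.0226 / 44.8051 = 5.0433e-04 mol/cm^3

5.0433e-04 mol/cm^3


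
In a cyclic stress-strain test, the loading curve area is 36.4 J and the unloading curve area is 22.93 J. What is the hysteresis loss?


Hysteresis loss = loading - unloading
= 36.4 - 22.93
= 13.47 J

13.47 J


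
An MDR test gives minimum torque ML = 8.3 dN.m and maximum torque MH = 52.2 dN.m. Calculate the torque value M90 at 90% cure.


M90 = ML + 0.9 * (MH - ML)
M90 = 8.3 + 0.9 * (52.2 - 8.3)
M90 = 8.3 + 0.9 * 43.9
M90 = 47.81 dN.m

47.81 dN.m


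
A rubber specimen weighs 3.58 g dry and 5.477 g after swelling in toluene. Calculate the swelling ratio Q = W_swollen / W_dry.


Q = W_swollen / W_dry
Q = 5.477 / 3.58
Q = 1.53

Q = 1.53


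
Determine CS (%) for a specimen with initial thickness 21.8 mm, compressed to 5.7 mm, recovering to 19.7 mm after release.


CS = (t0 - recovered) / (t0 - ts) * 100
= (21.8 - 19.7) / (21.8 - 5.7) * 100
= 2.1 / 16.1 * 100
= 13.0%

13.0%


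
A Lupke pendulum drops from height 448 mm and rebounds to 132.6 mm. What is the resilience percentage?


Resilience = h_rebound / h_drop * 100
= 132.6 / 448 * 100
= 29.6%

29.6%


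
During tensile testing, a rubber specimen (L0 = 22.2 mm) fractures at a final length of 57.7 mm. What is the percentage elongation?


Elongation = (Lf - L0) / L0 * 100
= (57.7 - 22.2) / 22.2 * 100
= 35.5 / 22.2 * 100
= 159.9%

159.9%


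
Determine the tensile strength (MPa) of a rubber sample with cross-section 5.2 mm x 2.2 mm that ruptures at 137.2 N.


Area = width * thickness = 5.2 * 2.2 = 11.44 mm^2
TS = force / area = 137.2 / 11.44 = 11.99 MPa

11.99 MPa


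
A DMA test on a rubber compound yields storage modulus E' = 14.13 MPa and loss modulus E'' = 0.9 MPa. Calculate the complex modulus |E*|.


|E*| = sqrt(E'^2 + E''^2)
= sqrt(14.13^2 + 0.9^2)
= sqrt(199.6569 + 0.8100)
= 14.159 MPa

14.159 MPa


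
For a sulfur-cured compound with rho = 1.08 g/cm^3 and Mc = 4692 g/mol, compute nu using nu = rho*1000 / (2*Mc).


nu = rho * 1000 / (2 * Mc)
nu = 1.08 * 1000 / (2 * 4692)
nu = 1080.0 / 9384
nu = 0.1151 mol/L

0.1151 mol/L


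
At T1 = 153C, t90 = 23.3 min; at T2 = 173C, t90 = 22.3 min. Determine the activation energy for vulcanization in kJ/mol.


T1 = 426.15 K, T2 = 446.15 K
1/T1 - 1/T2 = 1.0519e-04
ln(t1/t2) = ln(23.3/22.3) = 0.0439
Ea = 8.314 * 0.0439 / 1.0519e-04 = 3467.0348 J/mol
Ea = 3.47 kJ/mol

3.47 kJ/mol


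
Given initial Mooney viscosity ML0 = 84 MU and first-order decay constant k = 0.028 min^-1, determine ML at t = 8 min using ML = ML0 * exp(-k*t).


ML = ML0 * exp(-k * t)
ML = 84 * exp(-0.028 * 8)
ML = 84 * 0.7993
ML = 67.14 MU

67.14 MU


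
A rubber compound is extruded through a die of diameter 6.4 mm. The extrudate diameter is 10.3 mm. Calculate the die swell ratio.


Die swell ratio = D_extrudate / D_die
= 10.3 / 6.4
= 1.609

Die swell = 1.609


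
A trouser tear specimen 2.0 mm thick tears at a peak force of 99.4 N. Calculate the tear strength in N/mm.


Tear strength = force / thickness
= 99.4 / 2.0
= 49.7 N/mm

49.7 N/mm


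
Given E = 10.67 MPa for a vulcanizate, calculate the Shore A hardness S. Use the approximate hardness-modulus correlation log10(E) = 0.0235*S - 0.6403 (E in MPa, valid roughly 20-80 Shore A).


log10(E) = 0.0235*S - 0.6403  =>  S = (log10(E) + 0.6403) / 0.0235
log10(10.67) = 1.028164
S = (1.028164 + 0.6403) / 0.0235 = 1.668464 / 0.0235
S = 71.0

Shore A = 71.0


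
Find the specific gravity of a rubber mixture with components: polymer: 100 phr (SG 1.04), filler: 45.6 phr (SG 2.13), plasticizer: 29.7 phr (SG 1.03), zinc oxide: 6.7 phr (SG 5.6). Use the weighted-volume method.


Sum of weights = 182.0
Volume contributions:
  polymer: 100/1.04 = 96.1538
  filler: 45.6/2.13 = 21.4085
  plasticizer: 29.7/1.03 = 28.8350
  zinc oxide: 6.7/5.6 = 1.1964
Sum of volumes = 147.5937
SG = 182.0 / 147.5937 = 1.233

SG = 1.233


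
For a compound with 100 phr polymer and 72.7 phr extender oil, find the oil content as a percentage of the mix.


Oil % = oil / (100 + oil) * 100
= 72.7 / (100 + 72.7) * 100
= 72.7 / 172.7 * 100
= 42.1%

42.1%


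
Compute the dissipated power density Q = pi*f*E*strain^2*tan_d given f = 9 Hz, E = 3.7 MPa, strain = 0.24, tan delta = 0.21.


Q = pi * f * E * strain^2 * tan_d
= pi * 9 * 3.7 * 0.24^2 * 0.21
= pi * 9 * 3.7 * 0.0576 * 0.21
= 1.2654

Q = 1.2654


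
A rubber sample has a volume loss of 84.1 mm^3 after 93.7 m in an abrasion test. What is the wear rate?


Rate = volume_loss / distance
= 84.1 / 93.7
= 0.898 mm^3/m

0.898 mm^3/m


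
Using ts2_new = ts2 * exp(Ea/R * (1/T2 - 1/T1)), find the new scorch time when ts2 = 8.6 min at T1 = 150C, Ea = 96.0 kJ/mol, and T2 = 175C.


Convert temperatures: T1 = 150 + 273.15 = 423.15 K, T2 = 175 + 273.15 = 448.15 K
ts2_new = 8.6 * exp(96000 / 8.314 * (1/448.15 - 1/423.15))
1/T2 - 1/T1 = -1.3183e-04
ts2_new = 1.88 min

1.88 min


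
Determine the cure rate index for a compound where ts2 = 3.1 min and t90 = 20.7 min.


CRI = 100 / (t90 - ts2)
= 100 / (20.7 - 3.1)
= 100 / 17.6
= 5.68 min^-1

5.68 min^-1


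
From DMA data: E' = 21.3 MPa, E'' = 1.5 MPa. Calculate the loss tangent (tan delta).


tan delta = E'' / E'
= 1.5 / 21.3
= 0.0704

tan delta = 0.0704


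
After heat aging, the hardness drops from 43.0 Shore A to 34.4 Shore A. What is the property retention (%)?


Retention = aged / original * 100
= 34.4 / 43.0 * 100
= 80.0%

80.0%


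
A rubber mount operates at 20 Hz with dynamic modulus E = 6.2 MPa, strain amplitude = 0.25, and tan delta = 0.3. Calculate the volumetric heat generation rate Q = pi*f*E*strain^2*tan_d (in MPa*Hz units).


Q = pi * f * E * strain^2 * tan_d
= pi * 20 * 6.2 * 0.25^2 * 0.3
= pi * 20 * 6.2 * 0.0625 * 0.3
= 7.3042

Q = 7.3042


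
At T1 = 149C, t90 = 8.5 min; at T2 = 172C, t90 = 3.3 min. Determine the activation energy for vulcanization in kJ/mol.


T1 = 422.15 K, T2 = 445.15 K
1/T1 - 1/T2 = 1.2239e-04
ln(t1/t2) = ln(8.5/3.3) = 0.9461
Ea = 8.314 * 0.9461 / 1.2239e-04 = 64270.6149 J/mol
Ea = 64.27 kJ/mol

64.27 kJ/mol


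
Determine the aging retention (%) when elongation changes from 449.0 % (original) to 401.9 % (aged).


Retention = aged / original * 100
= 401.9 / 449.0 * 100
= 89.5%

89.5%


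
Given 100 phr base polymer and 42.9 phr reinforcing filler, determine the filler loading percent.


Filler % = filler / (rubber + filler) * 100
= 42.9 / (100 + 42.9) * 100
= 42.9 / 142.9 * 100
= 30.02%

30.02%


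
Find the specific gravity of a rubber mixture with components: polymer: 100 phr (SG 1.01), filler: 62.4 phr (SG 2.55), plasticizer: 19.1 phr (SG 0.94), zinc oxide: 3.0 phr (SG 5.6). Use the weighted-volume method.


Sum of weights = 184.5
Volume contributions:
  polymer: 100/1.01 = 99.0099
  filler: 62.4/2.55 = 24.4706
  plasticizer: 19.1/0.94 = 20.3191
  zinc oxide: 3.0/5.6 = 0.5357
Sum of volumes = 144.3354
SG = 184.5 / 144.3354 = 1.278

SG = 1.278


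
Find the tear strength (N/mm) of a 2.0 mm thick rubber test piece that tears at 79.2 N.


Tear strength = force / thickness
= 79.2 / 2.0
= 39.6 N/mm

39.6 N/mm


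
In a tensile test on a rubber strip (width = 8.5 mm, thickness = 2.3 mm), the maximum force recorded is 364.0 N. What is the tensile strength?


Area = width * thickness = 8.5 * 2.3 = 19.55 mm^2
TS = force / area = 364.0 / 19.55 = 18.62 MPa

18.62 MPa


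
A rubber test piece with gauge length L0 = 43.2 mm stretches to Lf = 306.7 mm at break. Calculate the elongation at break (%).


Elongation = (Lf - L0) / L0 * 100
= (306.7 - 43.2) / 43.2 * 100
= 263.5 / 43.2 * 100
= 610.0%

610.0%


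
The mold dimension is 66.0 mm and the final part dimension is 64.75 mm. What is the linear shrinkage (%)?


Shrinkage = (mold - part) / mold * 100
= (66.0 - 64.75) / 66.0 * 100
= 1.25 / 66.0 * 100
= 1.89%

1.89%


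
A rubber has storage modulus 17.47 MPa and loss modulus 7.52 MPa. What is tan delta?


tan delta = E'' / E'
= 7.52 / 17.47
= 0.4305

tan delta = 0.4305


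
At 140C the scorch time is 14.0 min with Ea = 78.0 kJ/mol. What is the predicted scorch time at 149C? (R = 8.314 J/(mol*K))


Convert temperatures: T1 = 140 + 273.15 = 413.15 K, T2 = 149 + 273.15 = 422.15 K
ts2_new = 14.0 * exp(78000 / 8.314 * (1/422.15 - 1/413.15))
1/T2 - 1/T1 = -5.1602e-05
ts2_new = 8.63 min

8.63 min


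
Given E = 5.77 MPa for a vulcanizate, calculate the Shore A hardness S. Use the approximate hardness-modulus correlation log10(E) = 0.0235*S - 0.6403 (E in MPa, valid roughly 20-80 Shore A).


log10(E) = 0.0235*S - 0.6403  =>  S = (log10(E) + 0.6403) / 0.0235
log10(5.77) = 0.761176
S = (0.761176 + 0.6403) / 0.0235 = 1.401476 / 0.0235
S = 59.6

Shore A = 59.6


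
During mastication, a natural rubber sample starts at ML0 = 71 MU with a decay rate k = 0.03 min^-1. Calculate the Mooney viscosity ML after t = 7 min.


ML = ML0 * exp(-k * t)
ML = 71 * exp(-0.03 * 7)
ML = 71 * 0.8106
ML = 57.55 MU

57.55 MU


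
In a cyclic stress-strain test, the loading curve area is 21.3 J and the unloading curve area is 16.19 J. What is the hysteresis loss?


Hysteresis loss = loading - unloading
= 21.3 - 16.19
= 5.11 J

5.11 J


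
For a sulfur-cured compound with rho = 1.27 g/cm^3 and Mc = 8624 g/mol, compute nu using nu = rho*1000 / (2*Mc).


nu = rho * 1000 / (2 * Mc)
nu = 1.27 * 1000 / (2 * 8624)
nu = 1270.0 / 17248
nu = 0.0736 mol/L

0.0736 mol/L


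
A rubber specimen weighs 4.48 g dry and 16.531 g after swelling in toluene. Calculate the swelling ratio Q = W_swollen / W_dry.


Q = W_swollen / W_dry
Q = 16.531 / 4.48
Q = 3.69

Q = 3.69


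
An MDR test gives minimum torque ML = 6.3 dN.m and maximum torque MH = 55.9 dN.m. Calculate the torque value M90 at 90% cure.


M90 = ML + 0.9 * (MH - ML)
M90 = 6.3 + 0.9 * (55.9 - 6.3)
M90 = 6.3 + 0.9 * 49.6
M90 = 50.94 dN.m

50.94 dN.m


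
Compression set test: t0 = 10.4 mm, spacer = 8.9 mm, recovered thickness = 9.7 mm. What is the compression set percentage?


CS = (t0 - recovered) / (t0 - ts) * 100
= (10.4 - 9.7) / (10.4 - 8.9) * 100
= 0.7 / 1.5 * 100
= 46.7%

46.7%


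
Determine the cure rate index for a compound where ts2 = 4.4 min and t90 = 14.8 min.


CRI = 100 / (t90 - ts2)
= 100 / (14.8 - 4.4)
= 100 / 10.4
= 9.62 min^-1

9.62 min^-1


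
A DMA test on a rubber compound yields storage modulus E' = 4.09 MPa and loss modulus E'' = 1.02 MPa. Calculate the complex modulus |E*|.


|E*| = sqrt(E'^2 + E''^2)
= sqrt(4.09^2 + 1.02^2)
= sqrt(16.7281 + 1.0404)
= 4.215 MPa

4.215 MPa


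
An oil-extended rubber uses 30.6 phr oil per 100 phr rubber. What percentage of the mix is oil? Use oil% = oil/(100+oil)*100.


Oil % = oil / (100 + oil) * 100
= 30.6 / (100 + 30.6) * 100
= 30.6 / 130.6 * 100
= 23.43%

23.43%


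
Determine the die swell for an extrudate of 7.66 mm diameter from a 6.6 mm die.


Die swell ratio = D_extrudate / D_die
= 7.66 / 6.6
= 1.161

Die swell = 1.161


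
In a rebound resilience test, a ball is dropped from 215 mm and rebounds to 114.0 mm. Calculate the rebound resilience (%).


Resilience = h_rebound / h_drop * 100
= 114.0 / 215 * 100
= 53.0%

53.0%


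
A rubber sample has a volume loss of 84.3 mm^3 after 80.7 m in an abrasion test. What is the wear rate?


Rate = volume_loss / distance
= 84.3 / 80.7
= 1.045 mm^3/m

1.045 mm^3/m


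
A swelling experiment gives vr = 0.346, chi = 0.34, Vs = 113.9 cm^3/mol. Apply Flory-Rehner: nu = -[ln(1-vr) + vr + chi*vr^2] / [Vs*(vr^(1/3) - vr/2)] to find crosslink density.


ln(1 - vr) = ln(1 - 0.346) = -0.4246
Numerator = -((-0.4246) + 0.346 + 0.34 * 0.346^2) = 0.0379
Denominator = 113.9 * (0.346^(1/3) - 0.346/2) = 60.2571
nu = 0.0379 / 60.2571 = 6.2971e-04 mol/cm^3

6.2971e-04 mol/cm^3


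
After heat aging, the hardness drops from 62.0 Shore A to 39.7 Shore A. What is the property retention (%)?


Retention = aged / original * 100
= 39.7 / 62.0 * 100
= 64.0%

64.0%


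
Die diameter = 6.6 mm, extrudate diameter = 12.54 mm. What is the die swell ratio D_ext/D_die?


Die swell ratio = D_extrudate / D_die
= 12.54 / 6.6
= 1.9

Die swell = 1.9


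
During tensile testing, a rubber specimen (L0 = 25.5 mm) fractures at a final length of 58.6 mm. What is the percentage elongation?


Elongation = (Lf - L0) / L0 * 100
= (58.6 - 25.5) / 25.5 * 100
= 33.1 / 25.5 * 100
= 129.8%

129.8%


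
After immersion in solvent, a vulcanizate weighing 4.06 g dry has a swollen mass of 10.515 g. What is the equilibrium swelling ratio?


Q = W_swollen / W_dry
Q = 10.515 / 4.06
Q = 2.59

Q = 2.59


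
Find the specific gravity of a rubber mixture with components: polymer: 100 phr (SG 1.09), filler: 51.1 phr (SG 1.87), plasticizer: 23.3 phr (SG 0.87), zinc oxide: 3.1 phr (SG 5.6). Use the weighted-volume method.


Sum of weights = 177.5
Volume contributions:
  polymer: 100/1.09 = 91.7431
  filler: 51.1/1.87 = 27.3262
  plasticizer: 23.3/0.87 = 26.7816
  zinc oxide: 3.1/5.6 = 0.5536
Sum of volumes = 146.4045
SG = 177.5 / 146.4045 = 1.212

SG = 1.212


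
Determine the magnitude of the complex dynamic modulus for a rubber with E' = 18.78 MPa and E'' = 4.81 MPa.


|E*| = sqrt(E'^2 + E''^2)
= sqrt(18.78^2 + 4.81^2)
= sqrt(352.6884 + 23.1361)
= 19.386 MPa

19.386 MPa


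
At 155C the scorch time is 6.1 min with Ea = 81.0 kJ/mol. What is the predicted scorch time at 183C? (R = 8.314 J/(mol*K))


Convert temperatures: T1 = 155 + 273.15 = 428.15 K, T2 = 183 + 273.15 = 456.15 K
ts2_new = 6.1 * exp(81000 / 8.314 * (1/456.15 - 1/428.15))
1/T2 - 1/T1 = -1.4337e-04
ts2_new = 1.51 min

1.51 min


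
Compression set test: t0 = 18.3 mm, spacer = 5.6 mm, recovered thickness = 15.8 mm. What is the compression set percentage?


CS = (t0 - recovered) / (t0 - ts) * 100
= (18.3 - 15.8) / (18.3 - 5.6) * 100
= 2.5 / 12.7 * 100
= 19.7%

19.7%


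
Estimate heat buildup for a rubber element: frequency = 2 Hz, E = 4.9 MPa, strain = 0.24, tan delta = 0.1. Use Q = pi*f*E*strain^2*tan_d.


Q = pi * f * E * strain^2 * tan_d
= pi * 2 * 4.9 * 0.24^2 * 0.1
= pi * 2 * 4.9 * 0.0576 * 0.1
= 0.1773

Q = 0.1773


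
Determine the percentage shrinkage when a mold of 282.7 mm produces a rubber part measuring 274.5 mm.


Shrinkage = (mold - part) / mold * 100
= (282.7 - 274.5) / 282.7 * 100
= 8.2 / 282.7 * 100
= 2.9%

2.9%


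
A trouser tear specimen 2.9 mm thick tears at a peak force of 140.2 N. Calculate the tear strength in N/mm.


Tear strength = force / thickness
= 140.2 / 2.9
= 48.34 N/mm

48.34 N/mm


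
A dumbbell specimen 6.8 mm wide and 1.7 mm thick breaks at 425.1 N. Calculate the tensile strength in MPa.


Area = width * thickness = 6.8 * 1.7 = 11.56 mm^2
TS = force / area = 425.1 / 11.56 = 36.77 MPa

36.77 MPa


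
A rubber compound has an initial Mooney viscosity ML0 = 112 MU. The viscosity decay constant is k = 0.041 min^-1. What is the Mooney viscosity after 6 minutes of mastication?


ML = ML0 * exp(-k * t)
ML = 112 * exp(-0.041 * 6)
ML = 112 * 0.7819
ML = 87.58 MU

87.58 MU


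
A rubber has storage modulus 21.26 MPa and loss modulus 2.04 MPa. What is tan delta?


tan delta = E'' / E'
= 2.04 / 21.26
= 0.096

tan delta = 0.096


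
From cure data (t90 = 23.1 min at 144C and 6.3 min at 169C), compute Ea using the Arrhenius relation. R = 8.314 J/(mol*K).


T1 = 417.15 K, T2 = 442.15 K
1/T1 - 1/T2 = 1.3554e-04
ln(t1/t2) = ln(23.1/6.3) = 1.2993
Ea = 8.314 * 1.2993 / 1.3554e-04 = 79695.8376 J/mol
Ea = 79.7 kJ/mol

79.7 kJ/mol


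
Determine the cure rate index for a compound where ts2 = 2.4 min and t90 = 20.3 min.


CRI = 100 / (t90 - ts2)
= 100 / (20.3 - 2.4)
= 100 / 17.9
= 5.59 min^-1

5.59 min^-1


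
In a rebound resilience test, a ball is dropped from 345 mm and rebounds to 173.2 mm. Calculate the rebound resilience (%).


Resilience = h_rebound / h_drop * 100
= 173.2 / 345 * 100
= 50.2%

50.2%


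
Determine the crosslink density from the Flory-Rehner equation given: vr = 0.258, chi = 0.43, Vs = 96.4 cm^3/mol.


ln(1 - vr) = ln(1 - 0.258) = -0.2984
Numerator = -((-0.2984) + 0.258 + 0.43 * 0.258^2) = 0.0118
Denominator = 96.4 * (0.258^(1/3) - 0.258/2) = 48.9336
nu = 0.0118 / 48.9336 = 2.4081e-04 mol/cm^3

2.4081e-04 mol/cm^3


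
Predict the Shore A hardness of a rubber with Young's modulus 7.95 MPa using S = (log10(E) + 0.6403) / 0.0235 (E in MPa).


log10(E) = 0.0235*S - 0.6403  =>  S = (log10(E) + 0.6403) / 0.0235
log10(7.95) = 0.900367
S = (0.900367 + 0.6403) / 0.0235 = 1.540667 / 0.0235
S = 65.6

Shore A = 65.6


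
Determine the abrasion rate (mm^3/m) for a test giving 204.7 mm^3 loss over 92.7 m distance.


Rate = volume_loss / distance
= 204.7 / 92.7
= 2.208 mm^3/m

2.208 mm^3/m


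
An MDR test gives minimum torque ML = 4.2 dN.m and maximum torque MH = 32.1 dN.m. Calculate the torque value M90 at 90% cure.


M90 = ML + 0.9 * (MH - ML)
M90 = 4.2 + 0.9 * (32.1 - 4.2)
M90 = 4.2 + 0.9 * 27.9
M90 = 29.31 dN.m

29.31 dN.m


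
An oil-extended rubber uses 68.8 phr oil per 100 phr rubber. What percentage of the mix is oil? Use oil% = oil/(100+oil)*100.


Oil % = oil / (100 + oil) * 100
= 68.8 / (100 + 68.8) * 100
= 68.8 / 168.8 * 100
= 40.76%

40.76%


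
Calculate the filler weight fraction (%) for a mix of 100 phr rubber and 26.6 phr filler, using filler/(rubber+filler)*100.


Filler % = filler / (rubber + filler) * 100
= 26.6 / (100 + 26.6) * 100
= 26.6 / 126.6 * 100
= 21.01%

21.01%


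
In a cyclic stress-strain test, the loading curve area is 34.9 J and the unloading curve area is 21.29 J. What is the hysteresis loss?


Hysteresis loss = loading - unloading
= 34.9 - 21.29
= 13.61 J

13.61 J


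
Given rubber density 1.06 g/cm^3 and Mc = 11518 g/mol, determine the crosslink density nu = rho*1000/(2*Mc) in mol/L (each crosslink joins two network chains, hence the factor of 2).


nu = rho * 1000 / (2 * Mc)
nu = 1.06 * 1000 / (2 * 11518)
nu = 1060.0 / 23036
nu = 0.0460 mol/L

0.0460 mol/L


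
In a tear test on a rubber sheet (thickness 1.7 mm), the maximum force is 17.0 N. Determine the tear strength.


Tear strength = force / thickness
= 17.0 / 1.7
= 10.0 N/mm

10.0 N/mm


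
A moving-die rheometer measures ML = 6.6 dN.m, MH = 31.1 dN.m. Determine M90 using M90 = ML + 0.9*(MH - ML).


M90 = ML + 0.9 * (MH - ML)
M90 = 6.6 + 0.9 * (31.1 - 6.6)
M90 = 6.6 + 0.9 * 24.5
M90 = 28.65 dN.m

28.65 dN.m


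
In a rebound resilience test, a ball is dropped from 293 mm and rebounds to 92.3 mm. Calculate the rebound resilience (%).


Resilience = h_rebound / h_drop * 100
= 92.3 / 293 * 100
= 31.5%

31.5%


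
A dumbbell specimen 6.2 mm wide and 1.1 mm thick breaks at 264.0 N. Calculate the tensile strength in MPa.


Area = width * thickness = 6.2 * 1.1 = 6.82 mm^2
TS = force / area = 264.0 / 6.82 = 38.71 MPa

38.71 MPa


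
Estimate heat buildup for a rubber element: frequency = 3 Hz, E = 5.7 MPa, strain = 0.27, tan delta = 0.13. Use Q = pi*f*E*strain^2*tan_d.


Q = pi * f * E * strain^2 * tan_d
= pi * 3 * 5.7 * 0.27^2 * 0.13
= pi * 3 * 5.7 * 0.0729 * 0.13
= 0.5091

Q = 0.5091


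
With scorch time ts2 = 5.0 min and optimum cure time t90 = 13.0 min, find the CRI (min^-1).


CRI = 100 / (t90 - ts2)
= 100 / (13.0 - 5.0)
= 100 / 8.0
= 12.5 min^-1

12.5 min^-1


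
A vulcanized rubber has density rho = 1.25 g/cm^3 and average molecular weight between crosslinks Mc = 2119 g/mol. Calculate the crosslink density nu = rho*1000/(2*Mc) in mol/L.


nu = rho * 1000 / (2 * Mc)
nu = 1.25 * 1000 / (2 * 2119)
nu = 1250.0 / 4238
nu = 0.2950 mol/L

0.2950 mol/L


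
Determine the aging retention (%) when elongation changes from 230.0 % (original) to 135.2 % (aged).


Retention = aged / original * 100
= 135.2 / 230.0 * 100
= 58.8%

58.8%


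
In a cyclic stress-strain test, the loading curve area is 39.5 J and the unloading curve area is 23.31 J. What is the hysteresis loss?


Hysteresis loss = loading - unloading
= 39.5 - 23.31
= 16.19 J

16.19 J


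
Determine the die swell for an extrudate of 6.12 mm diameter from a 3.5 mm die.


Die swell ratio = D_extrudate / D_die
= 6.12 / 3.5
= 1.749

Die swell = 1.749


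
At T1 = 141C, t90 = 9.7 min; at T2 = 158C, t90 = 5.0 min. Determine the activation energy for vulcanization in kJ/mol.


T1 = 414.15 K, T2 = 431.15 K
1/T1 - 1/T2 = 9.5206e-05
ln(t1/t2) = ln(9.7/5.0) = 0.6627
Ea = 8.314 * 0.6627 / 9.5206e-05 = 57870.3680 J/mol
Ea = 57.87 kJ/mol

57.87 kJ/mol


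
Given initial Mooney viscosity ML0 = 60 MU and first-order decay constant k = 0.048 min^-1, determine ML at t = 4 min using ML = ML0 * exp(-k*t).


ML = ML0 * exp(-k * t)
ML = 60 * exp(-0.048 * 4)
ML = 60 * 0.8253
ML = 49.52 MU

49.52 MU


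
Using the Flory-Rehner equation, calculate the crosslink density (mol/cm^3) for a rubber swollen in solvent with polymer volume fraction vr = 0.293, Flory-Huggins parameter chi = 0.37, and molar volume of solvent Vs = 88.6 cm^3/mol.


ln(1 - vr) = ln(1 - 0.293) = -0.3467
Numerator = -((-0.3467) + 0.293 + 0.37 * 0.293^2) = 0.0220
Denominator = 88.6 * (0.293^(1/3) - 0.293/2) = 45.8669
nu = 0.0220 / 45.8669 = 4.7879e-04 mol/cm^3

4.7879e-04 mol/cm^3


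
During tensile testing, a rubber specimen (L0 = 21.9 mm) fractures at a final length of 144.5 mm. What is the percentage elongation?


Elongation = (Lf - L0) / L0 * 100
= (144.5 - 21.9) / 21.9 * 100
= 122.6 / 21.9 * 100
= 559.8%

559.8%


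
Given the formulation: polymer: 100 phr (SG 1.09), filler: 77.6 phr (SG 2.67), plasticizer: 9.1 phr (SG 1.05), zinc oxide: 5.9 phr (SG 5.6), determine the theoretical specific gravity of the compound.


Sum of weights = 192.6
Volume contributions:
  polymer: 100/1.09 = 91.7431
  filler: 77.6/2.67 = 29.0637
  plasticizer: 9.1/1.05 = 8.6667
  zinc oxide: 5.9/5.6 = 1.0536
Sum of volumes = 130.5270
SG = 192.6 / 130.5270 = 1.476

SG = 1.476


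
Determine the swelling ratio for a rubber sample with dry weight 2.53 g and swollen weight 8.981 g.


Q = W_swollen / W_dry
Q = 8.981 / 2.53
Q = 3.55

Q = 3.55


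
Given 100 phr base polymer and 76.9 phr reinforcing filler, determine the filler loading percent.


Filler % = filler / (rubber + filler) * 100
= 76.9 / (100 + 76.9) * 100
= 76.9 / 176.9 * 100
= 43.47%

43.47%


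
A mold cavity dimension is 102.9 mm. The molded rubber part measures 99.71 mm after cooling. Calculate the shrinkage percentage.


Shrinkage = (mold - part) / mold * 100
= (102.9 - 99.71) / 102.9 * 100
= 3.19 / 102.9 * 100
= 3.1%

3.1%


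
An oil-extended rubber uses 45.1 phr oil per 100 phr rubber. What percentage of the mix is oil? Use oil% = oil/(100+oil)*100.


Oil % = oil / (100 + oil) * 100
= 45.1 / (100 + 45.1) * 100
= 45.1 / 145.1 * 100
= 31.08%

31.08%


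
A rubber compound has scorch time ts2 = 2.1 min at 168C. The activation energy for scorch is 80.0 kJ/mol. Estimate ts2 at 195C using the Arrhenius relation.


Convert temperatures: T1 = 168 + 273.15 = 441.15 K, T2 = 195 + 273.15 = 468.15 K
ts2_new = 2.1 * exp(80000 / 8.314 * (1/468.15 - 1/441.15))
1/T2 - 1/T1 = -1.3074e-04
ts2_new = 0.6 min

0.6 min


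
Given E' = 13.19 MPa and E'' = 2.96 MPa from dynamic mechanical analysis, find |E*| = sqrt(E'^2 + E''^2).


|E*| = sqrt(E'^2 + E''^2)
= sqrt(13.19^2 + 2.96^2)
= sqrt(173.9761 + 8.7616)
= 13.518 MPa

13.518 MPa


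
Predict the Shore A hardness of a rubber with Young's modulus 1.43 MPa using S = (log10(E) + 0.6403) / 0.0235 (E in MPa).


log10(E) = 0.0235*S - 0.6403  =>  S = (log10(E) + 0.6403) / 0.0235
log10(1.43) = 0.155336
S = (0.155336 + 0.6403) / 0.0235 = 0.795636 / 0.0235
S = 33.9

Shore A = 33.9


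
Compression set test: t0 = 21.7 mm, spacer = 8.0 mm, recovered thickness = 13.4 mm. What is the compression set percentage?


CS = (t0 - recovered) / (t0 - ts) * 100
= (21.7 - 13.4) / (21.7 - 8.0) * 100
= 8.3 / 13.7 * 100
= 60.6%

60.6%


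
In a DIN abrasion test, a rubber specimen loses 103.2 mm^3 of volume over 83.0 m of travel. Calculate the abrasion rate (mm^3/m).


Rate = volume_loss / distance
= 103.2 / 83.0
= 1.243 mm^3/m

1.243 mm^3/m


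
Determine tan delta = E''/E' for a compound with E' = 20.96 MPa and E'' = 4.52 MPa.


tan delta = E'' / E'
= 4.52 / 20.96
= 0.2156

tan delta = 0.2156


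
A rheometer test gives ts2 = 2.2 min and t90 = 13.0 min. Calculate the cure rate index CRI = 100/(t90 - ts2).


CRI = 100 / (t90 - ts2)
= 100 / (13.0 - 2.2)
= 100 / 10.8
= 9.26 min^-1

9.26 min^-1


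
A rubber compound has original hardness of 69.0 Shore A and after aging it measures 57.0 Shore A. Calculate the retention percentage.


Retention = aged / original * 100
= 57.0 / 69.0 * 100
= 82.6%

82.6%


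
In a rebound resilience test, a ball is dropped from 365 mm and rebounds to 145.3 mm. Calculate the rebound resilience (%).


Resilience = h_rebound / h_drop * 100
= 145.3 / 365 * 100
= 39.8%

39.8%


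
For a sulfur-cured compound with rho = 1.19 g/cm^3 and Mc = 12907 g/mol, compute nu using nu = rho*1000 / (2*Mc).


nu = rho * 1000 / (2 * Mc)
nu = 1.19 * 1000 / (2 * 12907)
nu = 1190.0 / 25814
nu = 0.0461 mol/L

0.0461 mol/L


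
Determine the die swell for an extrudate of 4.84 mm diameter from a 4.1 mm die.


Die swell ratio = D_extrudate / D_die
= 4.84 / 4.1
= 1.18

Die swell = 1.18


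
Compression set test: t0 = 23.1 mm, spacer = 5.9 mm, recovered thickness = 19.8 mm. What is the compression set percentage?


CS = (t0 - recovered) / (t0 - ts) * 100
= (23.1 - 19.8) / (23.1 - 5.9) * 100
= 3.3 / 17.2 * 100
= 19.2%

19.2%


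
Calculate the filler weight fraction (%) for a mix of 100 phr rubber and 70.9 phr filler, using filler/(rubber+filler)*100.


Filler % = filler / (rubber + filler) * 100
= 70.9 / (100 + 70.9) * 100
= 70.9 / 170.9 * 100
= 41.49%

41.49%


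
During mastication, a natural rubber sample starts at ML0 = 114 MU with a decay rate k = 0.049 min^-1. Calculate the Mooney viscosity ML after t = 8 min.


ML = ML0 * exp(-k * t)
ML = 114 * exp(-0.049 * 8)
ML = 114 * 0.6757
ML = 77.03 MU

77.03 MU


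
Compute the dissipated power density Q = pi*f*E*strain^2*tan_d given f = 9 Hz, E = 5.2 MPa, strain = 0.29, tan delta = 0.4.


Q = pi * f * E * strain^2 * tan_d
= pi * 9 * 5.2 * 0.29^2 * 0.4
= pi * 9 * 5.2 * 0.0841 * 0.4
= 4.9460

Q = 4.9460


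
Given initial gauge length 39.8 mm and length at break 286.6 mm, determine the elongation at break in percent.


Elongation = (Lf - L0) / L0 * 100
= (286.6 - 39.8) / 39.8 * 100
= 246.8 / 39.8 * 100
= 620.1%

620.1%


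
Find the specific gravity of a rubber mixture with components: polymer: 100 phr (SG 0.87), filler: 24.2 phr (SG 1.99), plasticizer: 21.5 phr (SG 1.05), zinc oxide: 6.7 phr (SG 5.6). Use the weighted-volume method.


Sum of weights = 152.4
Volume contributions:
  polymer: 100/0.87 = 114.9425
  filler: 24.2/1.99 = 12.1608
  plasticizer: 21.5/1.05 = 20.4762
  zinc oxide: 6.7/5.6 = 1.1964
Sum of volumes = 148.7760
SG = 152.4 / 148.7760 = 1.024

SG = 1.024


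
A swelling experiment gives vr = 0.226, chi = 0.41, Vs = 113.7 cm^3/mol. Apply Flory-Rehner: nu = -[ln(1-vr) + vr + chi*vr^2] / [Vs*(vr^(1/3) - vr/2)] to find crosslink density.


ln(1 - vr) = ln(1 - 0.226) = -0.2562
Numerator = -((-0.2562) + 0.226 + 0.41 * 0.226^2) = 0.0092
Denominator = 113.7 * (0.226^(1/3) - 0.226/2) = 56.4088
nu = 0.0092 / 56.4088 = 1.6384e-04 mol/cm^3

1.6384e-04 mol/cm^3


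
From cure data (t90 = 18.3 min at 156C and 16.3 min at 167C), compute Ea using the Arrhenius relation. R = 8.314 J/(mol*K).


T1 = 429.15 K, T2 = 440.15 K
1/T1 - 1/T2 = 5.8235e-05
ln(t1/t2) = ln(18.3/16.3) = 0.1157
Ea = 8.314 * 0.1157 / 5.8235e-05 = 16523.2490 J/mol
Ea = 16.52 kJ/mol

16.52 kJ/mol


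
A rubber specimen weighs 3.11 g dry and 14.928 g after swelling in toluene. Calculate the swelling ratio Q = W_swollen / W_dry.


Q = W_swollen / W_dry
Q = 14.928 / 3.11
Q = 4.8

Q = 4.8


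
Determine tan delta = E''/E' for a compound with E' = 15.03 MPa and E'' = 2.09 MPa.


tan delta = E'' / E'
= 2.09 / 15.03
= 0.1391

tan delta = 0.1391


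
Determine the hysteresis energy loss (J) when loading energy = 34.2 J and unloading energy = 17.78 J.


Hysteresis loss = loading - unloading
= 34.2 - 17.78
= 16.42 J

16.42 J


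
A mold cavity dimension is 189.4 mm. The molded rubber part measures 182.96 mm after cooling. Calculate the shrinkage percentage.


Shrinkage = (mold - part) / mold * 100
= (189.4 - 182.96) / 189.4 * 100
= 6.44 / 189.4 * 100
= 3.4%

3.4%


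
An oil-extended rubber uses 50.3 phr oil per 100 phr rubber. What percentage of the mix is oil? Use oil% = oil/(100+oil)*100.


Oil % = oil / (100 + oil) * 100
= 50.3 / (100 + 50.3) * 100
= 50.3 / 150.3 * 100
= 33.47%

33.47%


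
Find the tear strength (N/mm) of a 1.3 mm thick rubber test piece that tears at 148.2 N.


Tear strength = force / thickness
= 148.2 / 1.3
= 114.0 N/mm

114.0 N/mm


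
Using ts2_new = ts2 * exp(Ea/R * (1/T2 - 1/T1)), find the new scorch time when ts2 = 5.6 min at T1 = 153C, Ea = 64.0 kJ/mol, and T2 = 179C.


Convert temperatures: T1 = 153 + 273.15 = 426.15 K, T2 = 179 + 273.15 = 452.15 K
ts2_new = 5.6 * exp(64000 / 8.314 * (1/452.15 - 1/426.15))
1/T2 - 1/T1 = -1.3494e-04
ts2_new = 1.98 min

1.98 min


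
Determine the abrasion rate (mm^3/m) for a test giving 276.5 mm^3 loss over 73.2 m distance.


Rate = volume_loss / distance
= 276.5 / 73.2
= 3.777 mm^3/m

3.777 mm^3/m


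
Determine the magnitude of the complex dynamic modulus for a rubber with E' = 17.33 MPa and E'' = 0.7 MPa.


|E*| = sqrt(E'^2 + E''^2)
= sqrt(17.33^2 + 0.7^2)
= sqrt(300.3289 + 0.4900)
= 17.344 MPa

17.344 MPa


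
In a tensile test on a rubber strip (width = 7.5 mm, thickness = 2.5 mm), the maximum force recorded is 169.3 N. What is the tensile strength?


Area = width * thickness = 7.5 * 2.5 = 18.75 mm^2
TS = force / area = 169.3 / 18.75 = 9.03 MPa

9.03 MPa


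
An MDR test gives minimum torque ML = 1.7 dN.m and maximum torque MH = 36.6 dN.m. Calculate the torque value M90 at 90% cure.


M90 = ML + 0.9 * (MH - ML)
M90 = 1.7 + 0.9 * (36.6 - 1.7)
M90 = 1.7 + 0.9 * 34.9
M90 = 33.11 dN.m

33.11 dN.m


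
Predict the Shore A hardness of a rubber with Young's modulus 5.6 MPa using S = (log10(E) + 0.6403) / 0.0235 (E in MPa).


log10(E) = 0.0235*S - 0.6403  =>  S = (log10(E) + 0.6403) / 0.0235
log10(5.6) = 0.748188
S = (0.748188 + 0.6403) / 0.0235 = 1.388488 / 0.0235
S = 59.1

Shore A = 59.1


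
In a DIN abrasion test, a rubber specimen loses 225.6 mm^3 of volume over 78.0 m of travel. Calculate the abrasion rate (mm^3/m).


Rate = volume_loss / distance
= 225.6 / 78.0
= 2.892 mm^3/m

2.892 mm^3/m


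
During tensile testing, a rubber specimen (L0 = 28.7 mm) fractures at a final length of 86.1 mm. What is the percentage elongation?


Elongation = (Lf - L0) / L0 * 100
= (86.1 - 28.7) / 28.7 * 100
= 57.4 / 28.7 * 100
= 200.0%

200.0%


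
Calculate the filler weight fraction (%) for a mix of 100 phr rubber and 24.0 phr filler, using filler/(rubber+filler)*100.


Filler % = filler / (rubber + filler) * 100
= 24.0 / (100 + 24.0) * 100
= 24.0 / 124.0 * 100
= 19.35%

19.35%


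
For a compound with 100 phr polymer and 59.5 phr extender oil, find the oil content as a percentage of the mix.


Oil % = oil / (100 + oil) * 100
= 59.5 / (100 + 59.5) * 100
= 59.5 / 159.5 * 100
= 37.3%

37.3%


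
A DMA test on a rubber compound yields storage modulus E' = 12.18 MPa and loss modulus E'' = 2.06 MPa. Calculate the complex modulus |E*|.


|E*| = sqrt(E'^2 + E''^2)
= sqrt(12.18^2 + 2.06^2)
= sqrt(148.3524 + 4.2436)
= 12.353 MPa

12.353 MPa


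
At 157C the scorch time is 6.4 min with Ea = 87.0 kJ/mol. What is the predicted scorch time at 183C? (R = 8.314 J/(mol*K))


Convert temperatures: T1 = 157 + 273.15 = 430.15 K, T2 = 183 + 273.15 = 456.15 K
ts2_new = 6.4 * exp(87000 / 8.314 * (1/456.15 - 1/430.15))
1/T2 - 1/T1 = -1.3251e-04
ts2_new = 1.6 min

1.6 min


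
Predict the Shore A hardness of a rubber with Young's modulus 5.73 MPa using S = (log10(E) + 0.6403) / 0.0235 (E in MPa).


log10(E) = 0.0235*S - 0.6403  =>  S = (log10(E) + 0.6403) / 0.0235
log10(5.73) = 0.758155
S = (0.758155 + 0.6403) / 0.0235 = 1.398455 / 0.0235
S = 59.5

Shore A = 59.5


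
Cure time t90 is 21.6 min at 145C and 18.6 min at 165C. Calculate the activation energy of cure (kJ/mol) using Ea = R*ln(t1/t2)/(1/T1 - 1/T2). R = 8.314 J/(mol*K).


T1 = 418.15 K, T2 = 438.15 K
1/T1 - 1/T2 = 1.0916e-04
ln(t1/t2) = ln(21.6/18.6) = 0.1495
Ea = 8.314 * 0.1495 / 1.0916e-04 = 11388.5468 J/mol
Ea = 11.39 kJ/mol

11.39 kJ/mol


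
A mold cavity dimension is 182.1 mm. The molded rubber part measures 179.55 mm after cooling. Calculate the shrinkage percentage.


Shrinkage = (mold - part) / mold * 100
= (182.1 - 179.55) / 182.1 * 100
= 2.55 / 182.1 * 100
= 1.4%

1.4%


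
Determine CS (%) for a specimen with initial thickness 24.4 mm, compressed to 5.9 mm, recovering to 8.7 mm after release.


CS = (t0 - recovered) / (t0 - ts) * 100
= (24.4 - 8.7) / (24.4 - 5.9) * 100
= 15.7 / 18.5 * 100
= 84.9%

84.9%


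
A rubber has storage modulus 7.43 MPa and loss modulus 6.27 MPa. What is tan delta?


tan delta = E'' / E'
= 6.27 / 7.43
= 0.8439

tan delta = 0.8439


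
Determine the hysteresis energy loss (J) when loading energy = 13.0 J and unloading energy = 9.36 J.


Hysteresis loss = loading - unloading
= 13.0 - 9.36
= 3.64 J

3.64 J


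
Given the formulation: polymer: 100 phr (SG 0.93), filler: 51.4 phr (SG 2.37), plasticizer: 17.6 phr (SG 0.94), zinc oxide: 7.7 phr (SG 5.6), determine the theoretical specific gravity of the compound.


Sum of weights = 176.7
Volume contributions:
  polymer: 100/0.93 = 107.5269
  filler: 51.4/2.37 = 21.6878
  plasticizer: 17.6/0.94 = 18.7234
  zinc oxide: 7.7/5.6 = 1.3750
Sum of volumes = 149.3130
SG = 176.7 / 149.3130 = 1.183

SG = 1.183


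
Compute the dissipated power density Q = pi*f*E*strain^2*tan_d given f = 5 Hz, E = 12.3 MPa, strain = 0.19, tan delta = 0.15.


Q = pi * f * E * strain^2 * tan_d
= pi * 5 * 12.3 * 0.19^2 * 0.15
= pi * 5 * 12.3 * 0.0361 * 0.15
= 1.0462

Q = 1.0462
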